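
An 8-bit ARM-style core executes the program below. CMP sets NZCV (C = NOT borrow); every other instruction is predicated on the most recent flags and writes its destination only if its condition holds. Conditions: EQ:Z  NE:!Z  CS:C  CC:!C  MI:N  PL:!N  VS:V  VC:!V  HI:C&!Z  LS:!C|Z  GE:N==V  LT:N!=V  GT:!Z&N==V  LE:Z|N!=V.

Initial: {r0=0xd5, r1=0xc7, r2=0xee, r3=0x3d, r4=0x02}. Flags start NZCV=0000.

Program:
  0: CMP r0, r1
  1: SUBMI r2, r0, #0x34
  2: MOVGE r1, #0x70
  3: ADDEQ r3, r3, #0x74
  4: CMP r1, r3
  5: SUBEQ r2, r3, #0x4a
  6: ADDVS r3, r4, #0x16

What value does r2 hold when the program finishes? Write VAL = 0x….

VAL = 0xee

[0] flags=0010 → (cmp)
[1] flags=0010 MI?F → skip
[2] flags=0010 GE?T → r1=0x70
[3] flags=0010 EQ?F → skip
[4] flags=0010 → (cmp)
[5] flags=0010 EQ?F → skip
[6] flags=0010 VS?F → skip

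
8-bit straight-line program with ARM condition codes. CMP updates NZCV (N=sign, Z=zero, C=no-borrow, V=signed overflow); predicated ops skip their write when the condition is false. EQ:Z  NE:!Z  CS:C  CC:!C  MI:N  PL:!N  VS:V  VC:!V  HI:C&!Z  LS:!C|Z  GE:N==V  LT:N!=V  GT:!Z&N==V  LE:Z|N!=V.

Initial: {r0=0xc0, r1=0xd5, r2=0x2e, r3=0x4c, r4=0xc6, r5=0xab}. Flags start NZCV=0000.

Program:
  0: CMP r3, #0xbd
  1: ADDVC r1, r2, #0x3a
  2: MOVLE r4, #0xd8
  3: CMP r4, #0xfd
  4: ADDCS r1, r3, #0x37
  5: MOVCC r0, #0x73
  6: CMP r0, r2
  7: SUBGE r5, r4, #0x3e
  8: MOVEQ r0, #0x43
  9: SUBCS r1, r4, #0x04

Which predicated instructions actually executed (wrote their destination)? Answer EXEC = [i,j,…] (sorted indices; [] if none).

EXEC = [5,7,9]

0: ✓ CMP  NZCV=1001
1: · ADDVC
2: · MOVLE
3: ✓ CMP  NZCV=1000
4: · ADDCS
5: ✓ MOVCC  r0←0x73
6: ✓ CMP  NZCV=0010
7: ✓ SUBGE  r5←0x88
8: · MOVEQ
9: ✓ SUBCS  r1←0xc2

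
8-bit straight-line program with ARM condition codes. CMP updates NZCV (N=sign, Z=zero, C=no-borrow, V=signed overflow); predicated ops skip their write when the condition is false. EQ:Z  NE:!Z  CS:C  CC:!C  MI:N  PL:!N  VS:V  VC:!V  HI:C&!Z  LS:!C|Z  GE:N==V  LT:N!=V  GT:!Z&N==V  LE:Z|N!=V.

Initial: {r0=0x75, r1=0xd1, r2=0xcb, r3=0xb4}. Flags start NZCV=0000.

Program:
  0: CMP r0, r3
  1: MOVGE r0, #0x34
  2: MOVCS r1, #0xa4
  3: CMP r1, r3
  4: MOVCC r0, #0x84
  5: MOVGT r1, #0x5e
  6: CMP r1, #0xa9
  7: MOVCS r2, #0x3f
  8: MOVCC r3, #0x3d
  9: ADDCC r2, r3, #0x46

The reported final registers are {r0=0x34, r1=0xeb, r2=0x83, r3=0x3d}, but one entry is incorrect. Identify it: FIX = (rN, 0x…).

FIX = (r1, 0x5e)

0: ✓ CMP  NZCV=1001
1: ✓ MOVGE  r0←0x34
2: · MOVCS
3: ✓ CMP  NZCV=0010
4: · MOVCC
5: ✓ MOVGT  r1←0x5e
6: ✓ CMP  NZCV=1001
7: · MOVCS
8: ✓ MOVCC  r3←0x3d
9: ✓ ADDCC  r2←0x83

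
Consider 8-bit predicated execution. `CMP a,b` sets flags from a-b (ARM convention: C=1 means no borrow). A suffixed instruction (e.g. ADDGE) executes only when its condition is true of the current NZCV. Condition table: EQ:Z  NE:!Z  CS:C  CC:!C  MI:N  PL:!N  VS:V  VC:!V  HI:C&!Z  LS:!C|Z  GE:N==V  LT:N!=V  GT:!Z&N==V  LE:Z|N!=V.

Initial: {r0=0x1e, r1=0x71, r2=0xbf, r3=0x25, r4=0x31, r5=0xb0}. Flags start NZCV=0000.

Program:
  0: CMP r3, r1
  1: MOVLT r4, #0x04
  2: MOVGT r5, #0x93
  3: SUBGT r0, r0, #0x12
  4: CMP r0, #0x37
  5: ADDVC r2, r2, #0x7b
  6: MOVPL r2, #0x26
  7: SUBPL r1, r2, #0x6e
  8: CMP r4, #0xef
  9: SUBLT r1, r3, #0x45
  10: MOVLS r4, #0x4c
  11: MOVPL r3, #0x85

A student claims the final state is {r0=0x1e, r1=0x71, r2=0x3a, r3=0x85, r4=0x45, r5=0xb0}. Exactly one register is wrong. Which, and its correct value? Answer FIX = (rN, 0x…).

0: ✓ CMP  NZCV=1000
1: ✓ MOVLT  r4←0x04
2: · MOVGT
3: · SUBGT
4: ✓ CMP  NZCV=1000
5: ✓ ADDVC  r2←0x3a
6: · MOVPL
7: · SUBPL
8: ✓ CMP  NZCV=0000
9: · SUBLT
10: ✓ MOVLS  r4←0x4c
11: ✓ MOVPL  r3←0x85

FIX = (r4, 0x4c)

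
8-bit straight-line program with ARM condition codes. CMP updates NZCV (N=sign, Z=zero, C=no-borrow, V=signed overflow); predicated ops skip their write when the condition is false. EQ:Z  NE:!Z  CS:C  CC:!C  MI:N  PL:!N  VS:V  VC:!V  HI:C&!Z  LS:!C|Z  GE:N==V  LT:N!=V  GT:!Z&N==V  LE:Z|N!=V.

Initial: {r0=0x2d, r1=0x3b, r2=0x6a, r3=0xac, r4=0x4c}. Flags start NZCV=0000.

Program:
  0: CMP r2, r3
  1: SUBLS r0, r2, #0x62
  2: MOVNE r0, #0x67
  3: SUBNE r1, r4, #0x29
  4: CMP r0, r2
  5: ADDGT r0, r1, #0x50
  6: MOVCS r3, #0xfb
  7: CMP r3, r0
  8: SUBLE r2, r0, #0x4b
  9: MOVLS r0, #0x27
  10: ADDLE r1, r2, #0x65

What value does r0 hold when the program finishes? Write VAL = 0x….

[0] flags=1001 → (cmp)
[1] flags=1001 LS?T → r0=0x08
[2] flags=1001 NE?T → r0=0x67
[3] flags=1001 NE?T → r1=0x23
[4] flags=1000 → (cmp)
[5] flags=1000 GT?F → skip
[6] flags=1000 CS?F → skip
[7] flags=0011 → (cmp)
[8] flags=0011 LE?T → r2=0x1c
[9] flags=0011 LS?F → skip
[10] flags=0011 LE?T → r1=0x81

VAL = 0x67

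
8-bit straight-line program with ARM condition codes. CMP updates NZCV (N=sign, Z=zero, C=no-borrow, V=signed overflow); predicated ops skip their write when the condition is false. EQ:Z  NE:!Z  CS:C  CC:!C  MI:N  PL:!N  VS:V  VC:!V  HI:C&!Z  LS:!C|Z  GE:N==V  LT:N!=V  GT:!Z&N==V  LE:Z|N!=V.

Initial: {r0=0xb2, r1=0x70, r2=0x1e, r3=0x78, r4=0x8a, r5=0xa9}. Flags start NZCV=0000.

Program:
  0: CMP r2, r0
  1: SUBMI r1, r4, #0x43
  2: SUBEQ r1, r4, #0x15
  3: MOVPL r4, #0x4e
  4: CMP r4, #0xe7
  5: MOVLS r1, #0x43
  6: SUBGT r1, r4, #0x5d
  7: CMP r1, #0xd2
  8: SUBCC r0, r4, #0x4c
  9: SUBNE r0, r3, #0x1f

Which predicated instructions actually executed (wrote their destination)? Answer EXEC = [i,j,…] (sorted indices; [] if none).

[0] flags=0000 → (cmp)
[1] flags=0000 MI?F → skip
[2] flags=0000 EQ?F → skip
[3] flags=0000 PL?T → r4=0x4e
[4] flags=0000 → (cmp)
[5] flags=0000 LS?T → r1=0x43
[6] flags=0000 GT?T → r1=0xf1
[7] flags=0010 → (cmp)
[8] flags=0010 CC?F → skip
[9] flags=0010 NE?T → r0=0x59

EXEC = [3,5,6,9]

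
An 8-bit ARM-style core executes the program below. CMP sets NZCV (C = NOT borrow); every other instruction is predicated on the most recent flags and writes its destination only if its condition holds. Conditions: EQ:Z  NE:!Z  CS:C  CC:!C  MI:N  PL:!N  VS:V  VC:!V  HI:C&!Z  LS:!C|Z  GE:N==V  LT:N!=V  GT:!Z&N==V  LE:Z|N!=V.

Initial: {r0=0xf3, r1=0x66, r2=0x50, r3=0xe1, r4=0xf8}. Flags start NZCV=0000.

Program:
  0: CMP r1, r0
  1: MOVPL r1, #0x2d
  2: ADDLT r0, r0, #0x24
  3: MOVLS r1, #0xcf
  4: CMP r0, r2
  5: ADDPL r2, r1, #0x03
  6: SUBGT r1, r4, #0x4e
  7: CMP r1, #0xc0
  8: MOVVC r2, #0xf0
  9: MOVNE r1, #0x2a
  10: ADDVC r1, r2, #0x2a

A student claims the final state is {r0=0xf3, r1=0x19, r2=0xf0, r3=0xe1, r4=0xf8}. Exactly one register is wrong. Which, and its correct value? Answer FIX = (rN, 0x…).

FIX = (r1, 0x1a)

0: ✓ CMP  NZCV=0000
1: ✓ MOVPL  r1←0x2d
2: · ADDLT
3: ✓ MOVLS  r1←0xcf
4: ✓ CMP  NZCV=1010
5: · ADDPL
6: · SUBGT
7: ✓ CMP  NZCV=0010
8: ✓ MOVVC  r2←0xf0
9: ✓ MOVNE  r1←0x2a
10: ✓ ADDVC  r1←0x1a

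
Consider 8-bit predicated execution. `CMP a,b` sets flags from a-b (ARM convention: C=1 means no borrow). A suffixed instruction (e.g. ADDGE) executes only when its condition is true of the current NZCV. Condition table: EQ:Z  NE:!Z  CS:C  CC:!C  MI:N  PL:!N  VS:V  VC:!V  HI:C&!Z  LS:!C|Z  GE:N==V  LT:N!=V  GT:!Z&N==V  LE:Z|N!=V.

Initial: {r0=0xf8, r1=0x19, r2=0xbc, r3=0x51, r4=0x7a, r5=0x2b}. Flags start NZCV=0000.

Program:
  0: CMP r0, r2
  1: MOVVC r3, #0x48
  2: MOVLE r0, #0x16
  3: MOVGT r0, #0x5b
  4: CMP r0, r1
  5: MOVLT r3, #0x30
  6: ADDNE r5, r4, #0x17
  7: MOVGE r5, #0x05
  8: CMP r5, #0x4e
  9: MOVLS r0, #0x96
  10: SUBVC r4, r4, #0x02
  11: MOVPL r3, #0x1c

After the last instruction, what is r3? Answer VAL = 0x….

VAL = 0x48

[0] flags=0010 → (cmp)
[1] flags=0010 VC?T → r3=0x48
[2] flags=0010 LE?F → skip
[3] flags=0010 GT?T → r0=0x5b
[4] flags=0010 → (cmp)
[5] flags=0010 LT?F → skip
[6] flags=0010 NE?T → r5=0x91
[7] flags=0010 GE?T → r5=0x05
[8] flags=1000 → (cmp)
[9] flags=1000 LS?T → r0=0x96
[10] flags=1000 VC?T → r4=0x78
[11] flags=1000 PL?F → skip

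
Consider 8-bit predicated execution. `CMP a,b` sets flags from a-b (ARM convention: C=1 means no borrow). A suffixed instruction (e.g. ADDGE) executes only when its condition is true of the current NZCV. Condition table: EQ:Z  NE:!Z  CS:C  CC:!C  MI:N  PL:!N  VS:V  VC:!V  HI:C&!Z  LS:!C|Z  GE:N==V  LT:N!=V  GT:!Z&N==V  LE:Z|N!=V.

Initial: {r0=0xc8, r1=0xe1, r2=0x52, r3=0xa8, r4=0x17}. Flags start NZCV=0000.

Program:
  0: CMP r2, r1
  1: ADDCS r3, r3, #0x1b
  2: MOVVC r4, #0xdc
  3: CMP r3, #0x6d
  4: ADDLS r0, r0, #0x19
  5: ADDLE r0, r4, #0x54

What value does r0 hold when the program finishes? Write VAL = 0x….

[0] flags=0000 → (cmp)
[1] flags=0000 CS?F → skip
[2] flags=0000 VC?T → r4=0xdc
[3] flags=0011 → (cmp)
[4] flags=0011 LS?F → skip
[5] flags=0011 LE?T → r0=0x30

VAL = 0x30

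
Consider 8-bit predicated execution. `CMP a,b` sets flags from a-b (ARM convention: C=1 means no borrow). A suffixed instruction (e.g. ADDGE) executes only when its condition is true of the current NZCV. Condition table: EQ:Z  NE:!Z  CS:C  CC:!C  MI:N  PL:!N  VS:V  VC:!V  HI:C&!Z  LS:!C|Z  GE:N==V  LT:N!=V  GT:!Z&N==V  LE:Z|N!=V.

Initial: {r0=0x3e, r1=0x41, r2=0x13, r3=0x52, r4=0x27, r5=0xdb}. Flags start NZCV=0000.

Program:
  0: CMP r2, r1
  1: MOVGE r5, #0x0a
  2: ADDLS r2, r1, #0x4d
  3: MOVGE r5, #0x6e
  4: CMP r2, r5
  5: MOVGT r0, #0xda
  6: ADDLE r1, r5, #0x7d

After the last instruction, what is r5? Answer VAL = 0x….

VAL = 0xdb

0: ✓ CMP  NZCV=1000
1: · MOVGE
2: ✓ ADDLS  r2←0x8e
3: · MOVGE
4: ✓ CMP  NZCV=1000
5: · MOVGT
6: ✓ ADDLE  r1←0x58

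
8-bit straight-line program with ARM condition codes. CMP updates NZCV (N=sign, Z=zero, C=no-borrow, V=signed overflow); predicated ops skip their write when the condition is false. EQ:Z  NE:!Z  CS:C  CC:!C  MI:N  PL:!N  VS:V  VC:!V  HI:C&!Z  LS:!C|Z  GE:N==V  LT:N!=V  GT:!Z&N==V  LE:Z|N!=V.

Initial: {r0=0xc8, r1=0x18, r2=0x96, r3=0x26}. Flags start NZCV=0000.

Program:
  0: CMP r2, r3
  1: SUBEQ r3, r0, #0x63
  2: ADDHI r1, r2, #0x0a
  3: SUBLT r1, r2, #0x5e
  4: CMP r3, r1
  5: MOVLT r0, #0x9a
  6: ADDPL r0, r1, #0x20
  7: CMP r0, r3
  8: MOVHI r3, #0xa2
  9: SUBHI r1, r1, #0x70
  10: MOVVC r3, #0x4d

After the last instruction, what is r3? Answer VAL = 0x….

VAL = 0xa2

0: ✓ CMP  NZCV=0011
1: · SUBEQ
2: ✓ ADDHI  r1←0xa0
3: ✓ SUBLT  r1←0x38
4: ✓ CMP  NZCV=1000
5: ✓ MOVLT  r0←0x9a
6: · ADDPL
7: ✓ CMP  NZCV=0011
8: ✓ MOVHI  r3←0xa2
9: ✓ SUBHI  r1←0xc8
10: · MOVVC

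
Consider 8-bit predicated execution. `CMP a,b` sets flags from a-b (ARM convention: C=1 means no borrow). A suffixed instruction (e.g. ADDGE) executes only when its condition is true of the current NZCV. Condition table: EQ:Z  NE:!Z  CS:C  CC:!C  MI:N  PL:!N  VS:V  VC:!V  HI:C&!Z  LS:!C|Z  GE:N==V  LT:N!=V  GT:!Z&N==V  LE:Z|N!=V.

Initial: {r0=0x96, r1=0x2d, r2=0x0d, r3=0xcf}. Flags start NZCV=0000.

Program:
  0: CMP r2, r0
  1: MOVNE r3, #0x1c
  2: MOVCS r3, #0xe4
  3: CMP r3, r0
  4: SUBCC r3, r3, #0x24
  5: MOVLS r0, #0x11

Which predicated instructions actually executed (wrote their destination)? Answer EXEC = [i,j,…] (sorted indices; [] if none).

EXEC = [1,4,5]

0: ✓ CMP  NZCV=0000
1: ✓ MOVNE  r3←0x1c
2: · MOVCS
3: ✓ CMP  NZCV=1001
4: ✓ SUBCC  r3←0xf8
5: ✓ MOVLS  r0←0x11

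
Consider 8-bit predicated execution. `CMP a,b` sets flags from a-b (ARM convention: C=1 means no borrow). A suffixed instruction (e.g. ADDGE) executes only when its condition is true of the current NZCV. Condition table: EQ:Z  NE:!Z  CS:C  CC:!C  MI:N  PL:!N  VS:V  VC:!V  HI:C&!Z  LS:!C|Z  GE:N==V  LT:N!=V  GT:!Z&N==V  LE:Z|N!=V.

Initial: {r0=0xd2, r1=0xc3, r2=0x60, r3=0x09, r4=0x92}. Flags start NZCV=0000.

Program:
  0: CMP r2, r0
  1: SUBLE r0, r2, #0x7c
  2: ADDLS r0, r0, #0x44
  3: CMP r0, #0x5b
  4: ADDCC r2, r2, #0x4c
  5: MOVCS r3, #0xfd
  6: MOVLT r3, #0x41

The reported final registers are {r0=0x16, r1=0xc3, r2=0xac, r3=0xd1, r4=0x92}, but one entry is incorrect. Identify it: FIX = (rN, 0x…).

[0] flags=1001 → (cmp)
[1] flags=1001 LE?F → skip
[2] flags=1001 LS?T → r0=0x16
[3] flags=1000 → (cmp)
[4] flags=1000 CC?T → r2=0xac
[5] flags=1000 CS?F → skip
[6] flags=1000 LT?T → r3=0x41

FIX = (r3, 0x41)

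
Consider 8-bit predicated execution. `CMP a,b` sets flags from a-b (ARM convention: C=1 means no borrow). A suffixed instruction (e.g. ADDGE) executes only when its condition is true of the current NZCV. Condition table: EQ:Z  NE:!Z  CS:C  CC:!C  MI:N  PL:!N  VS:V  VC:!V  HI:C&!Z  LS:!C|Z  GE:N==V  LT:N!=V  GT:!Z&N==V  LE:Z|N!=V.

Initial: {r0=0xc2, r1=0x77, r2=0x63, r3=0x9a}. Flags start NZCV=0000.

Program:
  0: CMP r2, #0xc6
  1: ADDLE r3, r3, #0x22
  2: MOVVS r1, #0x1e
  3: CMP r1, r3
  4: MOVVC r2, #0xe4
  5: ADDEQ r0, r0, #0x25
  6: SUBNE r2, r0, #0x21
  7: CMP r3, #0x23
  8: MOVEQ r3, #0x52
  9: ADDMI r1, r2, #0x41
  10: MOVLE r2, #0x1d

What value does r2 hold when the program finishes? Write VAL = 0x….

0: ✓ CMP  NZCV=1001
1: · ADDLE
2: ✓ MOVVS  r1←0x1e
3: ✓ CMP  NZCV=1001
4: · MOVVC
5: · ADDEQ
6: ✓ SUBNE  r2←0xa1
7: ✓ CMP  NZCV=0011
8: · MOVEQ
9: · ADDMI
10: ✓ MOVLE  r2←0x1d

VAL = 0x1d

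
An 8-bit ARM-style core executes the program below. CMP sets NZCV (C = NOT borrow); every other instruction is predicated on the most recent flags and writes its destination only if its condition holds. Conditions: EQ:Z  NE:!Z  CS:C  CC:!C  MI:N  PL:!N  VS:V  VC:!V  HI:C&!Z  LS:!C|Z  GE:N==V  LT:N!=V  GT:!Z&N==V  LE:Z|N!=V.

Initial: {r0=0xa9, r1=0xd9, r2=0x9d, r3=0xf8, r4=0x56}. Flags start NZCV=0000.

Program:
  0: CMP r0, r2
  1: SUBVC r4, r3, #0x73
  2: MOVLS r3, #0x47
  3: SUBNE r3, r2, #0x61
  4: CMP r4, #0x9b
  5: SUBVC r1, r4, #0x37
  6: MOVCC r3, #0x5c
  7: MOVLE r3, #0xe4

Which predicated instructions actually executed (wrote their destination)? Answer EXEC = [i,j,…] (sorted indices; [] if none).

EXEC = [1,3,5,6,7]

[0] flags=0010 → (cmp)
[1] flags=0010 VC?T → r4=0x85
[2] flags=0010 LS?F → skip
[3] flags=0010 NE?T → r3=0x3c
[4] flags=1000 → (cmp)
[5] flags=1000 VC?T → r1=0x4e
[6] flags=1000 CC?T → r3=0x5c
[7] flags=1000 LE?T → r3=0xe4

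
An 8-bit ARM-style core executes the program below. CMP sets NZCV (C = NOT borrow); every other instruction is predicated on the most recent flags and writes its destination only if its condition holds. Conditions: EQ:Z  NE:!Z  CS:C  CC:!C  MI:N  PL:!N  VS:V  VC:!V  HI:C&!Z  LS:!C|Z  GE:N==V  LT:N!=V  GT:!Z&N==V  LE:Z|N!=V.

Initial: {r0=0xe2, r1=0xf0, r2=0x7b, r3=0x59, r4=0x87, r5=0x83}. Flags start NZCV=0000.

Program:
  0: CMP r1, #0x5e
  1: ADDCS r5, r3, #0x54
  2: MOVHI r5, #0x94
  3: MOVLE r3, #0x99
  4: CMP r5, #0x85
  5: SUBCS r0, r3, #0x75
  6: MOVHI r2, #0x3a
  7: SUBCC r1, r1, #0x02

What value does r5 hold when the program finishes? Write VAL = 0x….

VAL = 0x94

[0] flags=1010 → (cmp)
[1] flags=1010 CS?T → r5=0xad
[2] flags=1010 HI?T → r5=0x94
[3] flags=1010 LE?T → r3=0x99
[4] flags=0010 → (cmp)
[5] flags=0010 CS?T → r0=0x24
[6] flags=0010 HI?T → r2=0x3a
[7] flags=0010 CC?F → skip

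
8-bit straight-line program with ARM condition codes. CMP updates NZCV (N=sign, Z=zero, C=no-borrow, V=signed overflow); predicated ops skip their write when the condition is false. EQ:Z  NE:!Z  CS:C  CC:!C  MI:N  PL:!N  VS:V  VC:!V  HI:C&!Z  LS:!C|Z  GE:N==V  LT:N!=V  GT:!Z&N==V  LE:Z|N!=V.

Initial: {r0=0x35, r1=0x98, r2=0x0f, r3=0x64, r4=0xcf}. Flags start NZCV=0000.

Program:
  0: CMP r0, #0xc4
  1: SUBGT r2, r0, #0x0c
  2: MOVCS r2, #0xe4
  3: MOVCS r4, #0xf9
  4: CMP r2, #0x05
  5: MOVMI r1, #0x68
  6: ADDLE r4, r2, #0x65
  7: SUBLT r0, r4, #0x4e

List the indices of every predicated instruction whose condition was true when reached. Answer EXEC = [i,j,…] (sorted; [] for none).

[0] flags=0000 → (cmp)
[1] flags=0000 GT?T → r2=0x29
[2] flags=0000 CS?F → skip
[3] flags=0000 CS?F → skip
[4] flags=0010 → (cmp)
[5] flags=0010 MI?F → skip
[6] flags=0010 LE?F → skip
[7] flags=0010 LT?F → skip

EXEC = [1]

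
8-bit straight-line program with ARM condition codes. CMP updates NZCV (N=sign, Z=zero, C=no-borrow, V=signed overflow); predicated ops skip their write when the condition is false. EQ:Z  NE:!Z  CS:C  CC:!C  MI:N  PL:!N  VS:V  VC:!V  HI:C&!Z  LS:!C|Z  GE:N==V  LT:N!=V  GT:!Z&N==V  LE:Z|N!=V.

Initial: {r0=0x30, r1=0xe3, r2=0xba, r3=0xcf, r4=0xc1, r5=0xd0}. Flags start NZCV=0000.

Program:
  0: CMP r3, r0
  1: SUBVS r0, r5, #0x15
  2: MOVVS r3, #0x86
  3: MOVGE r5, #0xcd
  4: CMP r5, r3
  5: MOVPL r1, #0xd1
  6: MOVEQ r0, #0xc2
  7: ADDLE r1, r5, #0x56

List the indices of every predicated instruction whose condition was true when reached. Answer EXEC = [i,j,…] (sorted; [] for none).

EXEC = [5]

[0] flags=1010 → (cmp)
[1] flags=1010 VS?F → skip
[2] flags=1010 VS?F → skip
[3] flags=1010 GE?F → skip
[4] flags=0010 → (cmp)
[5] flags=0010 PL?T → r1=0xd1
[6] flags=0010 EQ?F → skip
[7] flags=0010 LE?F → skip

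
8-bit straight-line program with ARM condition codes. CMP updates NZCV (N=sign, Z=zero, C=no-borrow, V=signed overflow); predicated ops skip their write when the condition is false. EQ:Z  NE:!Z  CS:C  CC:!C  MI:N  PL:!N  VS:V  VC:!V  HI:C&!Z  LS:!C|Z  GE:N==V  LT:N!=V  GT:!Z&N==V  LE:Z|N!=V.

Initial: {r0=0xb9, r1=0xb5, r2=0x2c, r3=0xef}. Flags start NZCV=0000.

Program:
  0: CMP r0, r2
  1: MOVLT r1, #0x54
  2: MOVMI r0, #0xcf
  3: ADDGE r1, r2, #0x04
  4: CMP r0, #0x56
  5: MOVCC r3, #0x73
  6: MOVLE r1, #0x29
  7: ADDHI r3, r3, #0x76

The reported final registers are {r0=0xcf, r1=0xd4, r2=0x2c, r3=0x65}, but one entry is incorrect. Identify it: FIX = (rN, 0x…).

FIX = (r1, 0x29)

[0] flags=1010 → (cmp)
[1] flags=1010 LT?T → r1=0x54
[2] flags=1010 MI?T → r0=0xcf
[3] flags=1010 GE?F → skip
[4] flags=0011 → (cmp)
[5] flags=0011 CC?F → skip
[6] flags=0011 LE?T → r1=0x29
[7] flags=0011 HI?T → r3=0x65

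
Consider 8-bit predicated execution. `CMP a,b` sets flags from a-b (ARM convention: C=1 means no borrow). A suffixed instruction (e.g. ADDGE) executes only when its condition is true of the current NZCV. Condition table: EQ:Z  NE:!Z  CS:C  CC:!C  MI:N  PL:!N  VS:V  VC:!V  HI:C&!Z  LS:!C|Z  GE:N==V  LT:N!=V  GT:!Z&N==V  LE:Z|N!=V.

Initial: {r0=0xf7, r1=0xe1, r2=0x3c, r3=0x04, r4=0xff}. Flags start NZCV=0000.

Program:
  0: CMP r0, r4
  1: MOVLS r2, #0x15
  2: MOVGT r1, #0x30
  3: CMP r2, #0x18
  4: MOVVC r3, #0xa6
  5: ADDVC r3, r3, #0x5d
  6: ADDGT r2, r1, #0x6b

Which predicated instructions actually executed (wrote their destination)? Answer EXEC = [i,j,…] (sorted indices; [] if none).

0: ✓ CMP  NZCV=1000
1: ✓ MOVLS  r2←0x15
2: · MOVGT
3: ✓ CMP  NZCV=1000
4: ✓ MOVVC  r3←0xa6
5: ✓ ADDVC  r3←0x03
6: · ADDGT

EXEC = [1,4,5]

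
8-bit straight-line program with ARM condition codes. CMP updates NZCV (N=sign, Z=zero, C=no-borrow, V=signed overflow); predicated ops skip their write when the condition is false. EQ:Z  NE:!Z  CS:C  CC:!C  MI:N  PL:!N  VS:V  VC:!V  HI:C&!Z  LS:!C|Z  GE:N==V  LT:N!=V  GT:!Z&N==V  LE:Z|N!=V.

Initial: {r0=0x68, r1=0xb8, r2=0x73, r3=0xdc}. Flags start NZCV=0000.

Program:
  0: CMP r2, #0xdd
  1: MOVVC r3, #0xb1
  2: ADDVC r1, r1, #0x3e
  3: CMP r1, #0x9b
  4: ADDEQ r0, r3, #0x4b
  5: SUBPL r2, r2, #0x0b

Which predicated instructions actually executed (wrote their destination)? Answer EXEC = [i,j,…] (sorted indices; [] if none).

[0] flags=1001 → (cmp)
[1] flags=1001 VC?F → skip
[2] flags=1001 VC?F → skip
[3] flags=0010 → (cmp)
[4] flags=0010 EQ?F → skip
[5] flags=0010 PL?T → r2=0x68

EXEC = [5]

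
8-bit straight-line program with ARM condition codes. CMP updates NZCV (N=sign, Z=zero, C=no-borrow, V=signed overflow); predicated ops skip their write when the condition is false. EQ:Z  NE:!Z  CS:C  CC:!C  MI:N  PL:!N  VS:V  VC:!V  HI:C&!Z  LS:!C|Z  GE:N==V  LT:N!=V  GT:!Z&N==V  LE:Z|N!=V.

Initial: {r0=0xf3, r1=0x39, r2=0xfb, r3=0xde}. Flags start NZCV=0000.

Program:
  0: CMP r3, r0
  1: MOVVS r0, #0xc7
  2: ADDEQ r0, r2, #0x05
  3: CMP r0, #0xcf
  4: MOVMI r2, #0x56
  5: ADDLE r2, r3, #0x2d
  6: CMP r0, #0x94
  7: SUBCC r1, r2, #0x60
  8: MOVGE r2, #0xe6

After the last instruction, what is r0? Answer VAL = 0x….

VAL = 0xf3

0: ✓ CMP  NZCV=1000
1: · MOVVS
2: · ADDEQ
3: ✓ CMP  NZCV=0010
4: · MOVMI
5: · ADDLE
6: ✓ CMP  NZCV=0010
7: · SUBCC
8: ✓ MOVGE  r2←0xe6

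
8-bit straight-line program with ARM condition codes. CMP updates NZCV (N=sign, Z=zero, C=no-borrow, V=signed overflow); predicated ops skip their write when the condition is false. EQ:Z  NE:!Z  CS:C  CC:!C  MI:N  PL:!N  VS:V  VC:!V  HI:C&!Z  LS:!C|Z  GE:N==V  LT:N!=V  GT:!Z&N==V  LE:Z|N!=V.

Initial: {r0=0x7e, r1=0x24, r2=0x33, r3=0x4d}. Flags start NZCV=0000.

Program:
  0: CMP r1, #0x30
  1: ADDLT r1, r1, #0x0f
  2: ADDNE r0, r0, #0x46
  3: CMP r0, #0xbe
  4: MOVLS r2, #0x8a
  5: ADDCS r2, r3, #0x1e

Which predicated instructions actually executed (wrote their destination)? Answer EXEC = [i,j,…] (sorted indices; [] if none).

EXEC = [1,2,5]

0: ✓ CMP  NZCV=1000
1: ✓ ADDLT  r1←0x33
2: ✓ ADDNE  r0←0xc4
3: ✓ CMP  NZCV=0010
4: · MOVLS
5: ✓ ADDCS  r2←0x6b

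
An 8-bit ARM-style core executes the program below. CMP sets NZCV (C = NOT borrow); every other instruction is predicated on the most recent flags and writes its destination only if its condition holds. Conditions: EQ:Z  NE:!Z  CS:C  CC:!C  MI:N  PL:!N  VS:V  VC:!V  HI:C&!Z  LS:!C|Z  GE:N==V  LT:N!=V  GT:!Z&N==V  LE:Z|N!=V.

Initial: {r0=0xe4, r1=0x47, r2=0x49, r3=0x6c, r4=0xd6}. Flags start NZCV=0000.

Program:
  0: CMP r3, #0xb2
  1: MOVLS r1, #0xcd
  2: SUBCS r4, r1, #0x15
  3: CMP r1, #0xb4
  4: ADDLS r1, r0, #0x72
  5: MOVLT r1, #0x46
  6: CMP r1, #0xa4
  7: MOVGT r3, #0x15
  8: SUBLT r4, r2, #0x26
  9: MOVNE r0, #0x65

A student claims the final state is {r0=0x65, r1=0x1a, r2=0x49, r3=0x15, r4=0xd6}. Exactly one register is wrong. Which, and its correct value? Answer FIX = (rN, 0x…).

[0] flags=1001 → (cmp)
[1] flags=1001 LS?T → r1=0xcd
[2] flags=1001 CS?F → skip
[3] flags=0010 → (cmp)
[4] flags=0010 LS?F → skip
[5] flags=0010 LT?F → skip
[6] flags=0010 → (cmp)
[7] flags=0010 GT?T → r3=0x15
[8] flags=0010 LT?F → skip
[9] flags=0010 NE?T → r0=0x65

FIX = (r1, 0xcd)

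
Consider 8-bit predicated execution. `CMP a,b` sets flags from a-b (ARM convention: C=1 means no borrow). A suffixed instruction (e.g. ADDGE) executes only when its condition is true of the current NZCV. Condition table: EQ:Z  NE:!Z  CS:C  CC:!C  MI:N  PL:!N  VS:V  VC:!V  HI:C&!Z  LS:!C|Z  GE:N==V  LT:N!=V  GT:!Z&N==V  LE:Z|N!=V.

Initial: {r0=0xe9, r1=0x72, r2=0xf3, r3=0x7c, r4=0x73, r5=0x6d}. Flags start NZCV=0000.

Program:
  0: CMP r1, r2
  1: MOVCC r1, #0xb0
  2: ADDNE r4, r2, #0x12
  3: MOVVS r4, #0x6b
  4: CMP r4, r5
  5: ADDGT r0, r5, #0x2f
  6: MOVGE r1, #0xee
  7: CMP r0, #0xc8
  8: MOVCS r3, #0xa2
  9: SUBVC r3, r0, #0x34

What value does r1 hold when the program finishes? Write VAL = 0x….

VAL = 0xb0

[0] flags=0000 → (cmp)
[1] flags=0000 CC?T → r1=0xb0
[2] flags=0000 NE?T → r4=0x05
[3] flags=0000 VS?F → skip
[4] flags=1000 → (cmp)
[5] flags=1000 GT?F → skip
[6] flags=1000 GE?F → skip
[7] flags=0010 → (cmp)
[8] flags=0010 CS?T → r3=0xa2
[9] flags=0010 VC?T → r3=0xb5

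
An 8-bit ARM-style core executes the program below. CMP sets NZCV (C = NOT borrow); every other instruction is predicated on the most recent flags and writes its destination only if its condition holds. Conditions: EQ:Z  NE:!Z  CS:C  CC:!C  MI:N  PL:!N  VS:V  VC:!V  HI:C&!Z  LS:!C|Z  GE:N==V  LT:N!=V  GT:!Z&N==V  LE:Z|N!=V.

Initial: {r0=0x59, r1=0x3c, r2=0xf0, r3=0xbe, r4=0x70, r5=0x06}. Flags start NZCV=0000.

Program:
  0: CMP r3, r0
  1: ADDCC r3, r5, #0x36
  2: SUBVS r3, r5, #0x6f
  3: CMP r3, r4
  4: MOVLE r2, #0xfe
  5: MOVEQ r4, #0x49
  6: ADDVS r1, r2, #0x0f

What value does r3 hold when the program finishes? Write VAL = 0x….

[0] flags=0011 → (cmp)
[1] flags=0011 CC?F → skip
[2] flags=0011 VS?T → r3=0x97
[3] flags=0011 → (cmp)
[4] flags=0011 LE?T → r2=0xfe
[5] flags=0011 EQ?F → skip
[6] flags=0011 VS?T → r1=0x0d

VAL = 0x97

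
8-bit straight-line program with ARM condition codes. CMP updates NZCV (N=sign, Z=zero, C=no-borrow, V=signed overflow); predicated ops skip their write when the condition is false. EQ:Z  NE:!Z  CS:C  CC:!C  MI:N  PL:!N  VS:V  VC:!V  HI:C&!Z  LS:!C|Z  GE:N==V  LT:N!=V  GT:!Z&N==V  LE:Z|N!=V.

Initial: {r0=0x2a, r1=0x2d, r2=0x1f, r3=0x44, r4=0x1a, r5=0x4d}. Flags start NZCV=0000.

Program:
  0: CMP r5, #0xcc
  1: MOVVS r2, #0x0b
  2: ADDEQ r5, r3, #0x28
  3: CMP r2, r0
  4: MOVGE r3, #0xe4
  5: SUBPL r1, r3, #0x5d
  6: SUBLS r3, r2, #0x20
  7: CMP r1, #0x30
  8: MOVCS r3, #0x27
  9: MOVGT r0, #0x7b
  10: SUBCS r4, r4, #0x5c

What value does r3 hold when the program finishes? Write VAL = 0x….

VAL = 0xeb

[0] flags=1001 → (cmp)
[1] flags=1001 VS?T → r2=0x0b
[2] flags=1001 EQ?F → skip
[3] flags=1000 → (cmp)
[4] flags=1000 GE?F → skip
[5] flags=1000 PL?F → skip
[6] flags=1000 LS?T → r3=0xeb
[7] flags=1000 → (cmp)
[8] flags=1000 CS?F → skip
[9] flags=1000 GT?F → skip
[10] flags=1000 CS?F → skip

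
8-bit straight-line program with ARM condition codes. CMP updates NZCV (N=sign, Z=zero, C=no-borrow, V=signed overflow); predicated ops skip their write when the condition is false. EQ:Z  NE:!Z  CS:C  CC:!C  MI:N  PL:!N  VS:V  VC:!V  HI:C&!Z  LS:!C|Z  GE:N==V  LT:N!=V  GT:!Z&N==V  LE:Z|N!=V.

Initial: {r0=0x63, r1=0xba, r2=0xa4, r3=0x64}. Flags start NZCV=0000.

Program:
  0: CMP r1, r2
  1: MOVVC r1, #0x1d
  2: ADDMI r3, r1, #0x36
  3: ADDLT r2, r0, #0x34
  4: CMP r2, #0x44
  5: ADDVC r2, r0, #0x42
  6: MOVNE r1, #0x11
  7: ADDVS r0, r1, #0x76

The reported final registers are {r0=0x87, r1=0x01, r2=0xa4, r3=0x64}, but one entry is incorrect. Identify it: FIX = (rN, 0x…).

FIX = (r1, 0x11)

0: ✓ CMP  NZCV=0010
1: ✓ MOVVC  r1←0x1d
2: · ADDMI
3: · ADDLT
4: ✓ CMP  NZCV=0011
5: · ADDVC
6: ✓ MOVNE  r1←0x11
7: ✓ ADDVS  r0←0x87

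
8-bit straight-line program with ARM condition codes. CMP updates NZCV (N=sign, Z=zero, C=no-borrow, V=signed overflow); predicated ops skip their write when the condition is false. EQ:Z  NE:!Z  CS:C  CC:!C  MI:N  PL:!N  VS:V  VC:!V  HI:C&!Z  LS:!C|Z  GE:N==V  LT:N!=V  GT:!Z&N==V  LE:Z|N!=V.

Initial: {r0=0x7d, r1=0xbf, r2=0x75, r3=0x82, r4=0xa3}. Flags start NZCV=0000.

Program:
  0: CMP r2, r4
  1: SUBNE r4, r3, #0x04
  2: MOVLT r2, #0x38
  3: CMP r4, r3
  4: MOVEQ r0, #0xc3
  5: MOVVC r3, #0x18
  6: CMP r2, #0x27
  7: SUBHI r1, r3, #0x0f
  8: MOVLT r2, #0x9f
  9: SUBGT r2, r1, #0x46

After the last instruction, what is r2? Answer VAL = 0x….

VAL = 0x2d

[0] flags=1001 → (cmp)
[1] flags=1001 NE?T → r4=0x7e
[2] flags=1001 LT?F → skip
[3] flags=1001 → (cmp)
[4] flags=1001 EQ?F → skip
[5] flags=1001 VC?F → skip
[6] flags=0010 → (cmp)
[7] flags=0010 HI?T → r1=0x73
[8] flags=0010 LT?F → skip
[9] flags=0010 GT?T → r2=0x2d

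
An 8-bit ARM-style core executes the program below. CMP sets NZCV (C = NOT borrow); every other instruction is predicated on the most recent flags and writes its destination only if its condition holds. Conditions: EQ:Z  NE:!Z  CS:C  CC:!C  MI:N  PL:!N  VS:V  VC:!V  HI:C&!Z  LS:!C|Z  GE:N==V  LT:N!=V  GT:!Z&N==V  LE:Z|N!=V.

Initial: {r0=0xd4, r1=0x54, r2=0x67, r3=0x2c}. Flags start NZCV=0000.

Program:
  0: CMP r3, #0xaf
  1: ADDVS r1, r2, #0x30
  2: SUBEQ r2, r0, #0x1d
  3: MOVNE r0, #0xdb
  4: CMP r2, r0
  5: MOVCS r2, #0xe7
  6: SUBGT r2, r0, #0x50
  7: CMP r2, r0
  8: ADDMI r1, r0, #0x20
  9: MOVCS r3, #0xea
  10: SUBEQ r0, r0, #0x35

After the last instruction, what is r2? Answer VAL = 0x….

VAL = 0x8b

[0] flags=0000 → (cmp)
[1] flags=0000 VS?F → skip
[2] flags=0000 EQ?F → skip
[3] flags=0000 NE?T → r0=0xdb
[4] flags=1001 → (cmp)
[5] flags=1001 CS?F → skip
[6] flags=1001 GT?T → r2=0x8b
[7] flags=1000 → (cmp)
[8] flags=1000 MI?T → r1=0xfb
[9] flags=1000 CS?F → skip
[10] flags=1000 EQ?F → skip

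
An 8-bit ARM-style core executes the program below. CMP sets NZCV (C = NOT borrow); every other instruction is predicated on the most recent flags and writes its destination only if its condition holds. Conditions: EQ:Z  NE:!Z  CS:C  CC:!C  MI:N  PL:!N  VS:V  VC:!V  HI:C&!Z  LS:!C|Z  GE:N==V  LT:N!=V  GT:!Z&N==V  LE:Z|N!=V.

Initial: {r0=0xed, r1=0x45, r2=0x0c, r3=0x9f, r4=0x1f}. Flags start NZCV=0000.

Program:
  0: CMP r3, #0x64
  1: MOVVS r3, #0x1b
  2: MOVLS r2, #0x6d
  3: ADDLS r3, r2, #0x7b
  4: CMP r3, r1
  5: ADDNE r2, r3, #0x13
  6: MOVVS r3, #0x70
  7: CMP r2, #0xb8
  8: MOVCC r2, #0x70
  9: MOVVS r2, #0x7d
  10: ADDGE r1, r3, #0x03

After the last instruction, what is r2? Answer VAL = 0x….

0: ✓ CMP  NZCV=0011
1: ✓ MOVVS  r3←0x1b
2: · MOVLS
3: · ADDLS
4: ✓ CMP  NZCV=1000
5: ✓ ADDNE  r2←0x2e
6: · MOVVS
7: ✓ CMP  NZCV=0000
8: ✓ MOVCC  r2←0x70
9: · MOVVS
10: ✓ ADDGE  r1←0x1e

VAL = 0x70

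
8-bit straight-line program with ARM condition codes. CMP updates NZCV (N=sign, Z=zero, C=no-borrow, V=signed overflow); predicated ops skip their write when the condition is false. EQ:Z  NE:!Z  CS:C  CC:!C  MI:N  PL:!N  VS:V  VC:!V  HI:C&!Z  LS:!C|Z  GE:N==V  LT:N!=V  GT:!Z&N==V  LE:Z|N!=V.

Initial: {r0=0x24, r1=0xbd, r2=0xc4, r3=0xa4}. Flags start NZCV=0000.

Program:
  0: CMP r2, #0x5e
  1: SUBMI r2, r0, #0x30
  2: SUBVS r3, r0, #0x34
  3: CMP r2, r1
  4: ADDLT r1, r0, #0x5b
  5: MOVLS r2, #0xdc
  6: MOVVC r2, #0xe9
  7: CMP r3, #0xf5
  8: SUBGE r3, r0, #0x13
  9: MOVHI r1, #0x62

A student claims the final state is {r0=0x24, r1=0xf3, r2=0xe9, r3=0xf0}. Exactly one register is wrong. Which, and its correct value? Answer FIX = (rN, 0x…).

FIX = (r1, 0xbd)

0: ✓ CMP  NZCV=0011
1: · SUBMI
2: ✓ SUBVS  r3←0xf0
3: ✓ CMP  NZCV=0010
4: · ADDLT
5: · MOVLS
6: ✓ MOVVC  r2←0xe9
7: ✓ CMP  NZCV=1000
8: · SUBGE
9: · MOVHI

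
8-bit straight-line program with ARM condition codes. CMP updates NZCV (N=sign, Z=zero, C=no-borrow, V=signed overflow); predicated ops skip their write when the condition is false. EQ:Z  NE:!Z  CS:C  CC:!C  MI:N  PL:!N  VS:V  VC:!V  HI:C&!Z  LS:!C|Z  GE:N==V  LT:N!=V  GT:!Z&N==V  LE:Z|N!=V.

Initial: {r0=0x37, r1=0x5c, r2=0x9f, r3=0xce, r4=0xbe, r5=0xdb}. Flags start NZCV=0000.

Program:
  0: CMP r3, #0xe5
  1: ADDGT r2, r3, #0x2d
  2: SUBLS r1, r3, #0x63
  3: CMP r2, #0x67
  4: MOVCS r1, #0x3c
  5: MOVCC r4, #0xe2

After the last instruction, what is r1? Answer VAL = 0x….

0: ✓ CMP  NZCV=1000
1: · ADDGT
2: ✓ SUBLS  r1←0x6b
3: ✓ CMP  NZCV=0011
4: ✓ MOVCS  r1←0x3c
5: · MOVCC

VAL = 0x3c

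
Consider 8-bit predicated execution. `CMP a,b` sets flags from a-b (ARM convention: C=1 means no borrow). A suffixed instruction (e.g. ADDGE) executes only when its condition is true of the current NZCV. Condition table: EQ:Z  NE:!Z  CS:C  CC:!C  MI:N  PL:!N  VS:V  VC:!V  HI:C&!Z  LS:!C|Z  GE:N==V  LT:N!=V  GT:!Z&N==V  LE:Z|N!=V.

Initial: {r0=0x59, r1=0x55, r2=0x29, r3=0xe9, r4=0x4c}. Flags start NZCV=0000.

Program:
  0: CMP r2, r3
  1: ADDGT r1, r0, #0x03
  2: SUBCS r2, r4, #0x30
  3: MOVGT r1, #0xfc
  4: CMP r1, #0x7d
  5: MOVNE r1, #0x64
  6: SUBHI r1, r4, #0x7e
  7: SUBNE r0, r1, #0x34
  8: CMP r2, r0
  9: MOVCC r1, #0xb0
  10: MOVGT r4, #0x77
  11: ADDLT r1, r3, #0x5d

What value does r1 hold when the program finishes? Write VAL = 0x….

0: ✓ CMP  NZCV=0000
1: ✓ ADDGT  r1←0x5c
2: · SUBCS
3: ✓ MOVGT  r1←0xfc
4: ✓ CMP  NZCV=0011
5: ✓ MOVNE  r1←0x64
6: ✓ SUBHI  r1←0xce
7: ✓ SUBNE  r0←0x9a
8: ✓ CMP  NZCV=1001
9: ✓ MOVCC  r1←0xb0
10: ✓ MOVGT  r4←0x77
11: · ADDLT

VAL = 0xb0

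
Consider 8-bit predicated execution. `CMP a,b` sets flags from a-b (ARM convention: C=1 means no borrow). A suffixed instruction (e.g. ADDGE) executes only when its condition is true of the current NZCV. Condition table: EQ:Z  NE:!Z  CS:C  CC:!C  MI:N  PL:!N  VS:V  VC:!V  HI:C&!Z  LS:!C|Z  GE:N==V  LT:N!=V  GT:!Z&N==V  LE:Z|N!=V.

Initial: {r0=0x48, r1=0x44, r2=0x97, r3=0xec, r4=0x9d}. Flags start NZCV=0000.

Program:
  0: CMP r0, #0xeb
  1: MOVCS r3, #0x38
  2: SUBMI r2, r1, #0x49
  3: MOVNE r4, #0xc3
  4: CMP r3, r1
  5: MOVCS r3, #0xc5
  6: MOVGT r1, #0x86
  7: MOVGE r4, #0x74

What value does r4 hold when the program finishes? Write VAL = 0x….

VAL = 0xc3

0: ✓ CMP  NZCV=0000
1: · MOVCS
2: · SUBMI
3: ✓ MOVNE  r4←0xc3
4: ✓ CMP  NZCV=1010
5: ✓ MOVCS  r3←0xc5
6: · MOVGT
7: · MOVGE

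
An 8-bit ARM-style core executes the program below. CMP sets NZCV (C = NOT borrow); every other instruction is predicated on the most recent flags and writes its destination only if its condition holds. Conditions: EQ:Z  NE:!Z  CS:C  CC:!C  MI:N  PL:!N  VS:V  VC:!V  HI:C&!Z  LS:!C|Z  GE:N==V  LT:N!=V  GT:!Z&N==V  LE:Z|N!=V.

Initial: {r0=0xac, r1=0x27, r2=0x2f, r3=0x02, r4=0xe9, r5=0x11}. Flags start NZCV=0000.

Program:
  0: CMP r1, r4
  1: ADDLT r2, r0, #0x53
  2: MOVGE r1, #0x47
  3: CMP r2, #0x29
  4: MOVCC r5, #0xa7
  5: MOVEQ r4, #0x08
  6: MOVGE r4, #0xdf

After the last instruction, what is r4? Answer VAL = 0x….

VAL = 0xdf

0: ✓ CMP  NZCV=0000
1: · ADDLT
2: ✓ MOVGE  r1←0x47
3: ✓ CMP  NZCV=0010
4: · MOVCC
5: · MOVEQ
6: ✓ MOVGE  r4←0xdf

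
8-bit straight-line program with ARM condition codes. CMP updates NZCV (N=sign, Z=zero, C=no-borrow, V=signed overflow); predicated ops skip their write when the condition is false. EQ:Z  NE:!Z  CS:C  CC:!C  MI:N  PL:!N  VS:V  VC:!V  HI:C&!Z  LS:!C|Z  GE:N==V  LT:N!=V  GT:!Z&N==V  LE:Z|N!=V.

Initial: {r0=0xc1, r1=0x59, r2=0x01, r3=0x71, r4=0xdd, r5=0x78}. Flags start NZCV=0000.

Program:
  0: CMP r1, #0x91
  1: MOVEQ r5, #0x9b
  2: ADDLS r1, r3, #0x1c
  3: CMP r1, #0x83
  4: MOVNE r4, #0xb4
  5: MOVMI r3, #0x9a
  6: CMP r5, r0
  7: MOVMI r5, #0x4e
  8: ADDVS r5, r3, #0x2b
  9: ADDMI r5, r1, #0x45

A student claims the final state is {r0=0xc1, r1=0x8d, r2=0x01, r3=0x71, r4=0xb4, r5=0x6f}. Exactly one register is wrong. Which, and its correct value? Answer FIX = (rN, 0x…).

[0] flags=1001 → (cmp)
[1] flags=1001 EQ?F → skip
[2] flags=1001 LS?T → r1=0x8d
[3] flags=0010 → (cmp)
[4] flags=0010 NE?T → r4=0xb4
[5] flags=0010 MI?F → skip
[6] flags=1001 → (cmp)
[7] flags=1001 MI?T → r5=0x4e
[8] flags=1001 VS?T → r5=0x9c
[9] flags=1001 MI?T → r5=0xd2

FIX = (r5, 0xd2)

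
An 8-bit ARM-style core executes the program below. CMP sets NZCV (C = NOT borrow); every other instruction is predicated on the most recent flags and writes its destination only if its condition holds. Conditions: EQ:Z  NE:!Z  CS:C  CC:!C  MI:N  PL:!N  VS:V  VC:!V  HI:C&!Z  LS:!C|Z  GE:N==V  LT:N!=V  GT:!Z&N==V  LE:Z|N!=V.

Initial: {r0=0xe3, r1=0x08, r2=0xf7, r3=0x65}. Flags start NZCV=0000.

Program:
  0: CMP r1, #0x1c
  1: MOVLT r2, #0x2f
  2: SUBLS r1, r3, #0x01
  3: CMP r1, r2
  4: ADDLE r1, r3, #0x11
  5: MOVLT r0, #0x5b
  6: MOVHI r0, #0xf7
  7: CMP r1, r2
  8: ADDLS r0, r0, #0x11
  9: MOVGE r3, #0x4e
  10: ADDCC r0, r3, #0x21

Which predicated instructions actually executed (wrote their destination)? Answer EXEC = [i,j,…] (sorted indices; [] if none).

EXEC = [1,2,6,9]

0: ✓ CMP  NZCV=1000
1: ✓ MOVLT  r2←0x2f
2: ✓ SUBLS  r1←0x64
3: ✓ CMP  NZCV=0010
4: · ADDLE
5: · MOVLT
6: ✓ MOVHI  r0←0xf7
7: ✓ CMP  NZCV=0010
8: · ADDLS
9: ✓ MOVGE  r3←0x4e
10: · ADDCC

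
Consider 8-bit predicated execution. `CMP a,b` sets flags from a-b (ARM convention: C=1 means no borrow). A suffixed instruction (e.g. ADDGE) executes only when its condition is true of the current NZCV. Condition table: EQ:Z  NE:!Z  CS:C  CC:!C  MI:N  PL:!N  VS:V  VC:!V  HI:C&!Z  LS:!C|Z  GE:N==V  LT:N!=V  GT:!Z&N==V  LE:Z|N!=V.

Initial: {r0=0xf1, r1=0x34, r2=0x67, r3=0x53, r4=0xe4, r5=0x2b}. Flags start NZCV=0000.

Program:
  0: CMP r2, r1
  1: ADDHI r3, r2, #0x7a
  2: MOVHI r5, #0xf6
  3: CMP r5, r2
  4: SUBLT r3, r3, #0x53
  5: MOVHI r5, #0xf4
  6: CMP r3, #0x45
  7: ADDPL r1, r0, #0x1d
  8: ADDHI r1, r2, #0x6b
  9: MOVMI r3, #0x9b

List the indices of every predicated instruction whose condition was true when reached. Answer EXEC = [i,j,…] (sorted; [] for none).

0: ✓ CMP  NZCV=0010
1: ✓ ADDHI  r3←0xe1
2: ✓ MOVHI  r5←0xf6
3: ✓ CMP  NZCV=1010
4: ✓ SUBLT  r3←0x8e
5: ✓ MOVHI  r5←0xf4
6: ✓ CMP  NZCV=0011
7: ✓ ADDPL  r1←0x0e
8: ✓ ADDHI  r1←0xd2
9: · MOVMI

EXEC = [1,2,4,5,7,8]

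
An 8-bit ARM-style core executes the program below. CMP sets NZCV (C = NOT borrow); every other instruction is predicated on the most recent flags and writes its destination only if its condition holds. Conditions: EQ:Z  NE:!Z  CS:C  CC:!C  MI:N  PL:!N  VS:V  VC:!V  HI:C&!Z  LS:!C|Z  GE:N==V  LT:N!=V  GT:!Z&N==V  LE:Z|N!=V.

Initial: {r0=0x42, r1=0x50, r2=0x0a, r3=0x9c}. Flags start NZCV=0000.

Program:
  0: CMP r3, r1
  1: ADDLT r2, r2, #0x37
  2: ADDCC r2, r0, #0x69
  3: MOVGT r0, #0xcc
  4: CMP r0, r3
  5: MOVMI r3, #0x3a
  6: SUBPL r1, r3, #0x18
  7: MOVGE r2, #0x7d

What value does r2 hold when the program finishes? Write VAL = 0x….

VAL = 0x7d

[0] flags=0011 → (cmp)
[1] flags=0011 LT?T → r2=0x41
[2] flags=0011 CC?F → skip
[3] flags=0011 GT?F → skip
[4] flags=1001 → (cmp)
[5] flags=1001 MI?T → r3=0x3a
[6] flags=1001 PL?F → skip
[7] flags=1001 GE?T → r2=0x7d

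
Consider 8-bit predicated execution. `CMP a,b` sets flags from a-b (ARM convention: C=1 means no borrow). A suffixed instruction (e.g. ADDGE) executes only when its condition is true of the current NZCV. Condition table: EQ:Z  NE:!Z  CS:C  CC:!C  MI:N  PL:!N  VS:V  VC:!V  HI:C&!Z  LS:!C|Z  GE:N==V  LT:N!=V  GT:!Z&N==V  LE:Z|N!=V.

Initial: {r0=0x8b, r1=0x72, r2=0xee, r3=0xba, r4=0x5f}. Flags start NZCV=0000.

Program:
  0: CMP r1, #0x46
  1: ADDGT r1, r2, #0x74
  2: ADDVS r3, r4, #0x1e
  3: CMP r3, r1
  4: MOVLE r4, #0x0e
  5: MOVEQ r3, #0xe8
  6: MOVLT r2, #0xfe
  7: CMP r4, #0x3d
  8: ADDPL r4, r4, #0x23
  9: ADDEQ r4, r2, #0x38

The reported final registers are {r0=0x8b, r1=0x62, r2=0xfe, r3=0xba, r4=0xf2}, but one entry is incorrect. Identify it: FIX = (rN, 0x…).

FIX = (r4, 0x0e)

0: ✓ CMP  NZCV=0010
1: ✓ ADDGT  r1←0x62
2: · ADDVS
3: ✓ CMP  NZCV=0011
4: ✓ MOVLE  r4←0x0e
5: · MOVEQ
6: ✓ MOVLT  r2←0xfe
7: ✓ CMP  NZCV=1000
8: · ADDPL
9: · ADDEQ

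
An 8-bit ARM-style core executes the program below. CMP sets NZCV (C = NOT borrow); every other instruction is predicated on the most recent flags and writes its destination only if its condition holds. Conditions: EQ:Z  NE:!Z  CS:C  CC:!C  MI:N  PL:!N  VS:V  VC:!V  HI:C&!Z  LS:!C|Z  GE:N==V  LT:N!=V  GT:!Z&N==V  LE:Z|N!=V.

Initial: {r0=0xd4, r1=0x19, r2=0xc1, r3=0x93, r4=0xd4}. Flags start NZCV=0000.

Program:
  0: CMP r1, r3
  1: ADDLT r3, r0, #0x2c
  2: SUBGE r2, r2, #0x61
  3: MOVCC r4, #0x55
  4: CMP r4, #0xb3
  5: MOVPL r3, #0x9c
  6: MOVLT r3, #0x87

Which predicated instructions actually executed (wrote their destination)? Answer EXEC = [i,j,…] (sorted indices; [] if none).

EXEC = [2,3]

[0] flags=1001 → (cmp)
[1] flags=1001 LT?F → skip
[2] flags=1001 GE?T → r2=0x60
[3] flags=1001 CC?T → r4=0x55
[4] flags=1001 → (cmp)
[5] flags=1001 PL?F → skip
[6] flags=1001 LT?F → skip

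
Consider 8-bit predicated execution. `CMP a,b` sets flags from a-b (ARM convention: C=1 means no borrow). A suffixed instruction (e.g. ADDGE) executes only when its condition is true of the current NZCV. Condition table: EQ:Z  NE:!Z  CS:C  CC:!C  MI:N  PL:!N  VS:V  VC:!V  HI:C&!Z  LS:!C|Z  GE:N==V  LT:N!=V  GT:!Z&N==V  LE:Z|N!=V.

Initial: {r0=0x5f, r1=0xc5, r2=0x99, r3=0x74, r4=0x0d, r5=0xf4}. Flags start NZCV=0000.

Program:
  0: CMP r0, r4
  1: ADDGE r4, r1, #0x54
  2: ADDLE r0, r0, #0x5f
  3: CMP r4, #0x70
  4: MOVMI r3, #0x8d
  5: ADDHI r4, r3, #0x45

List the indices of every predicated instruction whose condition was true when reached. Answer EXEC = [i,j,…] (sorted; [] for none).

EXEC = [1,4]

0: ✓ CMP  NZCV=0010
1: ✓ ADDGE  r4←0x19
2: · ADDLE
3: ✓ CMP  NZCV=1000
4: ✓ MOVMI  r3←0x8d
5: · ADDHI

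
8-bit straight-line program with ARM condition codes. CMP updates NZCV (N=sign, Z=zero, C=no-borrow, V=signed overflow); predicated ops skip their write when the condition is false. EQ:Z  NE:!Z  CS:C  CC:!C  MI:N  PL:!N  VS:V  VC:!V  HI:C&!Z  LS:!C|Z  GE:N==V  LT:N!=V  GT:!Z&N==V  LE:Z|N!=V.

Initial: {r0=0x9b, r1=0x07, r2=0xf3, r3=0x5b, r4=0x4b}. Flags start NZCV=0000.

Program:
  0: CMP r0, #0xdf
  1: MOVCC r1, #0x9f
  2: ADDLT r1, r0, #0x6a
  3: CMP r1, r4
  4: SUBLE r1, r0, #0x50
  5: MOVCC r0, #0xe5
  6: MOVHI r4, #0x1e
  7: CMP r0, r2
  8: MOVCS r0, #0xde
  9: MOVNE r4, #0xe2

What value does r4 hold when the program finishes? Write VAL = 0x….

[0] flags=1000 → (cmp)
[1] flags=1000 CC?T → r1=0x9f
[2] flags=1000 LT?T → r1=0x05
[3] flags=1000 → (cmp)
[4] flags=1000 LE?T → r1=0x4b
[5] flags=1000 CC?T → r0=0xe5
[6] flags=1000 HI?F → skip
[7] flags=1000 → (cmp)
[8] flags=1000 CS?F → skip
[9] flags=1000 NE?T → r4=0xe2

VAL = 0xe2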